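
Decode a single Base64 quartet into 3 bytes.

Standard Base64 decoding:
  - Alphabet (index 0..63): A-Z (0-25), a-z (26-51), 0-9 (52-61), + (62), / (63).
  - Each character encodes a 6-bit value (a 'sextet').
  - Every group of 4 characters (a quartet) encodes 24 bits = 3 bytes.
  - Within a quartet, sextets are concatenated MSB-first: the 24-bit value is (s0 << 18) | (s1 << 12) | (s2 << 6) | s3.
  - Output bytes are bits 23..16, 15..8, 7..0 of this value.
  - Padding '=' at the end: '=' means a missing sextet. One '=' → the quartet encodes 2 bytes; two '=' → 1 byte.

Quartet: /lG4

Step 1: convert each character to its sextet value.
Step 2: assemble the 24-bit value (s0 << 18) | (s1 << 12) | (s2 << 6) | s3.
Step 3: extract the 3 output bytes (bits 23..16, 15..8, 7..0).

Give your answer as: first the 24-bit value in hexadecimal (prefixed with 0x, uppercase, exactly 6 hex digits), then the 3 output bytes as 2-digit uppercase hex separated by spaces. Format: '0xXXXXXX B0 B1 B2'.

Sextets: /=63, l=37, G=6, 4=56
24-bit: (63<<18) | (37<<12) | (6<<6) | 56
      = 0xFC0000 | 0x025000 | 0x000180 | 0x000038
      = 0xFE51B8
Bytes: (v>>16)&0xFF=FE, (v>>8)&0xFF=51, v&0xFF=B8

Answer: 0xFE51B8 FE 51 B8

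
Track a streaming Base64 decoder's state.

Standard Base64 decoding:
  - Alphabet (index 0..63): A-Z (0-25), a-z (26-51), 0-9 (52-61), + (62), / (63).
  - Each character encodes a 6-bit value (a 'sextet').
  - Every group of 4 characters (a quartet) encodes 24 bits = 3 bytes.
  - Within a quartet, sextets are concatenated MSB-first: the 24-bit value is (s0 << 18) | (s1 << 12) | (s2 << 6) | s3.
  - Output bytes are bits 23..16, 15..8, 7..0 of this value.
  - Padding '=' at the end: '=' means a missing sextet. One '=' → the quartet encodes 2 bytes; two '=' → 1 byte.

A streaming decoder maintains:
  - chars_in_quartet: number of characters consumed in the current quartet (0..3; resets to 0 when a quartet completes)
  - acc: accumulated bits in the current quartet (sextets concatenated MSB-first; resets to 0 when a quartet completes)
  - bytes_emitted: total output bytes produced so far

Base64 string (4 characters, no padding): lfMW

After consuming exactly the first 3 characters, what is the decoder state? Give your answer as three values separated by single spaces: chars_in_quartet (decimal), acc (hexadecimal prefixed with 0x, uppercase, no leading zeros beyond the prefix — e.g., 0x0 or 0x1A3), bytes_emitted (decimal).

After char 0 ('l'=37): chars_in_quartet=1 acc=0x25 bytes_emitted=0
After char 1 ('f'=31): chars_in_quartet=2 acc=0x95F bytes_emitted=0
After char 2 ('M'=12): chars_in_quartet=3 acc=0x257CC bytes_emitted=0

Answer: 3 0x257CC 0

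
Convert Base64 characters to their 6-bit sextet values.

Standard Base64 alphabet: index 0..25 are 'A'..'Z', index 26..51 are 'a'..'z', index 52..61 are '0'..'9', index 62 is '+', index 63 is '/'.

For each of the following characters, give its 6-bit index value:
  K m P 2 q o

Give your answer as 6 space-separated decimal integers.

'K': A..Z range, ord('K') − ord('A') = 10
'm': a..z range, 26 + ord('m') − ord('a') = 38
'P': A..Z range, ord('P') − ord('A') = 15
'2': 0..9 range, 52 + ord('2') − ord('0') = 54
'q': a..z range, 26 + ord('q') − ord('a') = 42
'o': a..z range, 26 + ord('o') − ord('a') = 40

Answer: 10 38 15 54 42 40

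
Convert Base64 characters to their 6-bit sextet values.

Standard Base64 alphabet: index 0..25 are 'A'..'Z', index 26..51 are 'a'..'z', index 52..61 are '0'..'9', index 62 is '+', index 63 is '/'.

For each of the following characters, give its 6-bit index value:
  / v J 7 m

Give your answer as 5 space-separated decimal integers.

Answer: 63 47 9 59 38

Derivation:
'/': index 63
'v': a..z range, 26 + ord('v') − ord('a') = 47
'J': A..Z range, ord('J') − ord('A') = 9
'7': 0..9 range, 52 + ord('7') − ord('0') = 59
'm': a..z range, 26 + ord('m') − ord('a') = 38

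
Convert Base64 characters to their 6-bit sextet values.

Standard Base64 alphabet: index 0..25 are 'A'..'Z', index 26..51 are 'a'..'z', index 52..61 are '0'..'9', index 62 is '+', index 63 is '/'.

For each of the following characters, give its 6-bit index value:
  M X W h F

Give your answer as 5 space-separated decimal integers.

'M': A..Z range, ord('M') − ord('A') = 12
'X': A..Z range, ord('X') − ord('A') = 23
'W': A..Z range, ord('W') − ord('A') = 22
'h': a..z range, 26 + ord('h') − ord('a') = 33
'F': A..Z range, ord('F') − ord('A') = 5

Answer: 12 23 22 33 5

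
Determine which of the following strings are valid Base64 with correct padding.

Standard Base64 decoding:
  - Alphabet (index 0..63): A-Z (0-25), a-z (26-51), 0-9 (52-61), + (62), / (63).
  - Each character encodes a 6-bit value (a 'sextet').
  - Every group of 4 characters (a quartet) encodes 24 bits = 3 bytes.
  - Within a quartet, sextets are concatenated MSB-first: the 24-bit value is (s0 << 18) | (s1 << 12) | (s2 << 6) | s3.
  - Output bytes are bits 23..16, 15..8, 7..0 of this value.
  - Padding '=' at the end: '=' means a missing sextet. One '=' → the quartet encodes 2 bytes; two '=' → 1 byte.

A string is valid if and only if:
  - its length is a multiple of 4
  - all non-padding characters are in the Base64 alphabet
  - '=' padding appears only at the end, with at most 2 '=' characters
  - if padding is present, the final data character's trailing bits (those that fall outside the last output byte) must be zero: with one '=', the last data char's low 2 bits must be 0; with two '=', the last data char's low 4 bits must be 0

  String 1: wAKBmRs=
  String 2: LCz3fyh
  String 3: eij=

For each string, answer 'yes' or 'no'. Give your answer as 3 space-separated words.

String 1: 'wAKBmRs=' → valid
String 2: 'LCz3fyh' → invalid (len=7 not mult of 4)
String 3: 'eij=' → invalid (bad trailing bits)

Answer: yes no no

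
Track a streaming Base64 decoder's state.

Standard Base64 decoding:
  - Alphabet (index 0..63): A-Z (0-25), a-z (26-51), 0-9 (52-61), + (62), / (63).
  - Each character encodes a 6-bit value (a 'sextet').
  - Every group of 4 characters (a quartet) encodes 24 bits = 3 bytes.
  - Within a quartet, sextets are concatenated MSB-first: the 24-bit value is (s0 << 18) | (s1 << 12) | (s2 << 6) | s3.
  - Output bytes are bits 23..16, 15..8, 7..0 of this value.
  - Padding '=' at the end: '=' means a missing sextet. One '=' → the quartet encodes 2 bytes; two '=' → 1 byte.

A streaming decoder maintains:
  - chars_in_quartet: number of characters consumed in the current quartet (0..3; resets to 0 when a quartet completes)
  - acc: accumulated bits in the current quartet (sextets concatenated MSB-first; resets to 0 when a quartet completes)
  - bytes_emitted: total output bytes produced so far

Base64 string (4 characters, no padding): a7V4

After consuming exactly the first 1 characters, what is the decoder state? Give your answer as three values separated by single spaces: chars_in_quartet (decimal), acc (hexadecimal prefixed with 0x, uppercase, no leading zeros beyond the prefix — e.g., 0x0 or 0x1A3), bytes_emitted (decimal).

After char 0 ('a'=26): chars_in_quartet=1 acc=0x1A bytes_emitted=0

Answer: 1 0x1A 0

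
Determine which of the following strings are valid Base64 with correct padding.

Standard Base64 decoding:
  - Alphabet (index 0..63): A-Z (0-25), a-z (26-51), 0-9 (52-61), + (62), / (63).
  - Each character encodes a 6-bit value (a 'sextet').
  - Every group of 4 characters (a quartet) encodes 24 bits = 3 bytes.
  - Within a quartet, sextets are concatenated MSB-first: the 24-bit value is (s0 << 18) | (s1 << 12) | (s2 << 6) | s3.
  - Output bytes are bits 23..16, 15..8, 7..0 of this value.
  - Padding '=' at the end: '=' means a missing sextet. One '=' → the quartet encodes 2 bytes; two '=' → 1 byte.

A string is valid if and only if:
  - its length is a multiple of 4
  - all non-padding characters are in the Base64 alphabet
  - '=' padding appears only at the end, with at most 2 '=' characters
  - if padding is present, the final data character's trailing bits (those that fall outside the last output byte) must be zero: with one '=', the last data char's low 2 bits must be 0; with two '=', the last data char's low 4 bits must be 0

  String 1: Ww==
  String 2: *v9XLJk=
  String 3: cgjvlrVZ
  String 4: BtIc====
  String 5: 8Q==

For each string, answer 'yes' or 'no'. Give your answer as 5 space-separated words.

String 1: 'Ww==' → valid
String 2: '*v9XLJk=' → invalid (bad char(s): ['*'])
String 3: 'cgjvlrVZ' → valid
String 4: 'BtIc====' → invalid (4 pad chars (max 2))
String 5: '8Q==' → valid

Answer: yes no yes no yes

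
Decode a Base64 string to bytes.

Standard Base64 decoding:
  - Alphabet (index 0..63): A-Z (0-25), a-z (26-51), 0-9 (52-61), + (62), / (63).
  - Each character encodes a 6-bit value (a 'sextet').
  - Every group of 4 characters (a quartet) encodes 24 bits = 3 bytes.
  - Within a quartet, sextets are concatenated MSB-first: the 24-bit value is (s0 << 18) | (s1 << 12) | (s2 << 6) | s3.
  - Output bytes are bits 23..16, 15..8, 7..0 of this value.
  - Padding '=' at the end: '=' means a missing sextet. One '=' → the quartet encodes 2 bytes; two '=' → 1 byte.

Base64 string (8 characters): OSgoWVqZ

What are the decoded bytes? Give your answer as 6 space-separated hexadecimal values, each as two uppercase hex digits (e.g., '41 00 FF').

After char 0 ('O'=14): chars_in_quartet=1 acc=0xE bytes_emitted=0
After char 1 ('S'=18): chars_in_quartet=2 acc=0x392 bytes_emitted=0
After char 2 ('g'=32): chars_in_quartet=3 acc=0xE4A0 bytes_emitted=0
After char 3 ('o'=40): chars_in_quartet=4 acc=0x392828 -> emit 39 28 28, reset; bytes_emitted=3
After char 4 ('W'=22): chars_in_quartet=1 acc=0x16 bytes_emitted=3
After char 5 ('V'=21): chars_in_quartet=2 acc=0x595 bytes_emitted=3
After char 6 ('q'=42): chars_in_quartet=3 acc=0x1656A bytes_emitted=3
After char 7 ('Z'=25): chars_in_quartet=4 acc=0x595A99 -> emit 59 5A 99, reset; bytes_emitted=6

Answer: 39 28 28 59 5A 99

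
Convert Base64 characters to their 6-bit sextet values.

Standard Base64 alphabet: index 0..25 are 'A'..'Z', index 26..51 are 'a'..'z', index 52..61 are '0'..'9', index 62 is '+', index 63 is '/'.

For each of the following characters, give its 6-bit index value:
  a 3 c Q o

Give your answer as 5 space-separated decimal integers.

Answer: 26 55 28 16 40

Derivation:
'a': a..z range, 26 + ord('a') − ord('a') = 26
'3': 0..9 range, 52 + ord('3') − ord('0') = 55
'c': a..z range, 26 + ord('c') − ord('a') = 28
'Q': A..Z range, ord('Q') − ord('A') = 16
'o': a..z range, 26 + ord('o') − ord('a') = 40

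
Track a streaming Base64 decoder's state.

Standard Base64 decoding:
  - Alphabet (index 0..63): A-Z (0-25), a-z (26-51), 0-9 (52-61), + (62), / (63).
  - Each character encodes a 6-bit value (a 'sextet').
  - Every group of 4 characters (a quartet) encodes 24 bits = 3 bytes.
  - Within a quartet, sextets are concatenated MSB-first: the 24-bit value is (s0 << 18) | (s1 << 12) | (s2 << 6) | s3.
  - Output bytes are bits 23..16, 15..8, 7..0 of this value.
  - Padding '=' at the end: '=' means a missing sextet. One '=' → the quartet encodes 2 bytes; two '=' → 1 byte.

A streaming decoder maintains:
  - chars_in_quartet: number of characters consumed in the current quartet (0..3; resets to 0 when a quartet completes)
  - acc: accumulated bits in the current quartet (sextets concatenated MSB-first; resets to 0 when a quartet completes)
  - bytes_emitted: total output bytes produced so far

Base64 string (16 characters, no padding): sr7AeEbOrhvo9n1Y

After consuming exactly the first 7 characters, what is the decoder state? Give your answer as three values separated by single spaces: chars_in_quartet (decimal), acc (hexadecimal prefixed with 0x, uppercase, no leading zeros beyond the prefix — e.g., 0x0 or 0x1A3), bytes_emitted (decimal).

Answer: 3 0x1E11B 3

Derivation:
After char 0 ('s'=44): chars_in_quartet=1 acc=0x2C bytes_emitted=0
After char 1 ('r'=43): chars_in_quartet=2 acc=0xB2B bytes_emitted=0
After char 2 ('7'=59): chars_in_quartet=3 acc=0x2CAFB bytes_emitted=0
After char 3 ('A'=0): chars_in_quartet=4 acc=0xB2BEC0 -> emit B2 BE C0, reset; bytes_emitted=3
After char 4 ('e'=30): chars_in_quartet=1 acc=0x1E bytes_emitted=3
After char 5 ('E'=4): chars_in_quartet=2 acc=0x784 bytes_emitted=3
After char 6 ('b'=27): chars_in_quartet=3 acc=0x1E11B bytes_emitted=3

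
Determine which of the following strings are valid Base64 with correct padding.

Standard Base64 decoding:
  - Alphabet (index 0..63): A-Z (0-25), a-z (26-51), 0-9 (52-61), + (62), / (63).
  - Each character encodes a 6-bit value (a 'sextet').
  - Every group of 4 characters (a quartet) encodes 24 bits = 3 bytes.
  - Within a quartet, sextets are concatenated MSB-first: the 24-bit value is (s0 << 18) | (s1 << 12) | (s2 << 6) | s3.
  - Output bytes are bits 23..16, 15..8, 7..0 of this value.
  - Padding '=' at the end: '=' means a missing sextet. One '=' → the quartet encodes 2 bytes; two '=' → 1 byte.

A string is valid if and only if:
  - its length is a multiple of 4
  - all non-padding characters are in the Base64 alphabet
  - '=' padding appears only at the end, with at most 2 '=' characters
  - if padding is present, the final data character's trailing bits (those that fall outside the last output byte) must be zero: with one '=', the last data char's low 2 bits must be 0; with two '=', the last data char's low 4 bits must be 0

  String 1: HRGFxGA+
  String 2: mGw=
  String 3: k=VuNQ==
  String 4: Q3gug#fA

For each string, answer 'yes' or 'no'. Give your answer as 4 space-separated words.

Answer: yes yes no no

Derivation:
String 1: 'HRGFxGA+' → valid
String 2: 'mGw=' → valid
String 3: 'k=VuNQ==' → invalid (bad char(s): ['=']; '=' in middle)
String 4: 'Q3gug#fA' → invalid (bad char(s): ['#'])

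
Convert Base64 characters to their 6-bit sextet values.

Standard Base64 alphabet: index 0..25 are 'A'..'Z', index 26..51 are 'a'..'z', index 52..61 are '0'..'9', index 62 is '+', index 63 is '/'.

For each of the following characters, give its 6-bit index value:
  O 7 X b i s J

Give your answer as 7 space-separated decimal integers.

Answer: 14 59 23 27 34 44 9

Derivation:
'O': A..Z range, ord('O') − ord('A') = 14
'7': 0..9 range, 52 + ord('7') − ord('0') = 59
'X': A..Z range, ord('X') − ord('A') = 23
'b': a..z range, 26 + ord('b') − ord('a') = 27
'i': a..z range, 26 + ord('i') − ord('a') = 34
's': a..z range, 26 + ord('s') − ord('a') = 44
'J': A..Z range, ord('J') − ord('A') = 9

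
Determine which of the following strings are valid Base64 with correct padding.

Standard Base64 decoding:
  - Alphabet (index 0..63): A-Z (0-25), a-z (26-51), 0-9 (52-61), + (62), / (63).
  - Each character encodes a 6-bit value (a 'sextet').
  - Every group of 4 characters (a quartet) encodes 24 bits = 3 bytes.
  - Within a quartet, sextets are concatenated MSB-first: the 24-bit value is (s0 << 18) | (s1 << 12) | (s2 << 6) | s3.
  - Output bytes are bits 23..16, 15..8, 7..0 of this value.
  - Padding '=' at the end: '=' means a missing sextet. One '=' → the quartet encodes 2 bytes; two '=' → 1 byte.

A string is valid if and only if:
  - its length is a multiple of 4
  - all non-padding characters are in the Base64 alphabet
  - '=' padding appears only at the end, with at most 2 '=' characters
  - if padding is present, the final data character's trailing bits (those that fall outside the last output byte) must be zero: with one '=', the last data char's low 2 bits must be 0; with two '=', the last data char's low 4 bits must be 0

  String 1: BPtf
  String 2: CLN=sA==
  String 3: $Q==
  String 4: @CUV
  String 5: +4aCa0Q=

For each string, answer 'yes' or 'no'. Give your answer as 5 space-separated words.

Answer: yes no no no yes

Derivation:
String 1: 'BPtf' → valid
String 2: 'CLN=sA==' → invalid (bad char(s): ['=']; '=' in middle)
String 3: '$Q==' → invalid (bad char(s): ['$'])
String 4: '@CUV' → invalid (bad char(s): ['@'])
String 5: '+4aCa0Q=' → valid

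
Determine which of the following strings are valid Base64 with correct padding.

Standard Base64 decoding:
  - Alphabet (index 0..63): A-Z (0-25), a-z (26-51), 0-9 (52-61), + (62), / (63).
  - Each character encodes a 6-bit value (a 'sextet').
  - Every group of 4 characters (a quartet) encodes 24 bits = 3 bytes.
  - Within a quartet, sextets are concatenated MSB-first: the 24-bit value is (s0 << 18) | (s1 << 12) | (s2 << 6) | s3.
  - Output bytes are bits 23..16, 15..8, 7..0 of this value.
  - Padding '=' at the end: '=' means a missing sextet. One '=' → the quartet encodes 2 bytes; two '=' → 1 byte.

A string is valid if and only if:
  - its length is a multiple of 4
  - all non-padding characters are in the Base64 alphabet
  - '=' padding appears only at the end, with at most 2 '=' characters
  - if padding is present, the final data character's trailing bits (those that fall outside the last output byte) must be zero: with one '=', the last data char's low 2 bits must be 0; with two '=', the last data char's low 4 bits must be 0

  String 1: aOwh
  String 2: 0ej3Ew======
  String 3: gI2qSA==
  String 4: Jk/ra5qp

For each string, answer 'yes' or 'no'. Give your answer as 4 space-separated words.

String 1: 'aOwh' → valid
String 2: '0ej3Ew======' → invalid (6 pad chars (max 2))
String 3: 'gI2qSA==' → valid
String 4: 'Jk/ra5qp' → valid

Answer: yes no yes yes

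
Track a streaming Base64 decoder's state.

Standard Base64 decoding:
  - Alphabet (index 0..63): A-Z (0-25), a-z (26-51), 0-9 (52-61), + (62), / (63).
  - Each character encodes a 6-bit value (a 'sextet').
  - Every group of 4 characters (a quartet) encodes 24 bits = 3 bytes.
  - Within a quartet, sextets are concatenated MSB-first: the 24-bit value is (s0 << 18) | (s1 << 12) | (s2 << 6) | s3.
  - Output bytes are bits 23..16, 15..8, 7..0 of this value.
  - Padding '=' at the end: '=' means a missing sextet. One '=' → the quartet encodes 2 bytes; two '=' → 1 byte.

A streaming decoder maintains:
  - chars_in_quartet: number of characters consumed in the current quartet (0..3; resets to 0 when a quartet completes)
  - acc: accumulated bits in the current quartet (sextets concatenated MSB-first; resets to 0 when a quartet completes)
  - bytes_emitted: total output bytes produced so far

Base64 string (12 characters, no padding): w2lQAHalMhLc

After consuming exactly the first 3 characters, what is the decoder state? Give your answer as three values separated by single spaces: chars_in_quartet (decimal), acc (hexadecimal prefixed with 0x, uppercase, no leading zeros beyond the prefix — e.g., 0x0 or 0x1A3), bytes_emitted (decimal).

Answer: 3 0x30DA5 0

Derivation:
After char 0 ('w'=48): chars_in_quartet=1 acc=0x30 bytes_emitted=0
After char 1 ('2'=54): chars_in_quartet=2 acc=0xC36 bytes_emitted=0
After char 2 ('l'=37): chars_in_quartet=3 acc=0x30DA5 bytes_emitted=0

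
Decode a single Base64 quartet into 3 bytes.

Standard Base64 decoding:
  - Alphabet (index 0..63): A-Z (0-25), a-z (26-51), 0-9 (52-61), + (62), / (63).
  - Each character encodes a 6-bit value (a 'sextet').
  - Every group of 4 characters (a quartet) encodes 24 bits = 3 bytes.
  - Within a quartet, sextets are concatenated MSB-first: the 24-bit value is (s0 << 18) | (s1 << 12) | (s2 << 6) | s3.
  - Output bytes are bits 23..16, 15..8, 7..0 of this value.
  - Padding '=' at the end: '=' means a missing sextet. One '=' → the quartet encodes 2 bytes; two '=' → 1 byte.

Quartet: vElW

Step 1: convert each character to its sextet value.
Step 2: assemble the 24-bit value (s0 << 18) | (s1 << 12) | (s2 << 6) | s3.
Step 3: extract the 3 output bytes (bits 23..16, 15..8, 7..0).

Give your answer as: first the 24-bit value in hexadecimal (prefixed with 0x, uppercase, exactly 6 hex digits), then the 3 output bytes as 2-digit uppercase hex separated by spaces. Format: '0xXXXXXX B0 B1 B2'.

Answer: 0xBC4956 BC 49 56

Derivation:
Sextets: v=47, E=4, l=37, W=22
24-bit: (47<<18) | (4<<12) | (37<<6) | 22
      = 0xBC0000 | 0x004000 | 0x000940 | 0x000016
      = 0xBC4956
Bytes: (v>>16)&0xFF=BC, (v>>8)&0xFF=49, v&0xFF=56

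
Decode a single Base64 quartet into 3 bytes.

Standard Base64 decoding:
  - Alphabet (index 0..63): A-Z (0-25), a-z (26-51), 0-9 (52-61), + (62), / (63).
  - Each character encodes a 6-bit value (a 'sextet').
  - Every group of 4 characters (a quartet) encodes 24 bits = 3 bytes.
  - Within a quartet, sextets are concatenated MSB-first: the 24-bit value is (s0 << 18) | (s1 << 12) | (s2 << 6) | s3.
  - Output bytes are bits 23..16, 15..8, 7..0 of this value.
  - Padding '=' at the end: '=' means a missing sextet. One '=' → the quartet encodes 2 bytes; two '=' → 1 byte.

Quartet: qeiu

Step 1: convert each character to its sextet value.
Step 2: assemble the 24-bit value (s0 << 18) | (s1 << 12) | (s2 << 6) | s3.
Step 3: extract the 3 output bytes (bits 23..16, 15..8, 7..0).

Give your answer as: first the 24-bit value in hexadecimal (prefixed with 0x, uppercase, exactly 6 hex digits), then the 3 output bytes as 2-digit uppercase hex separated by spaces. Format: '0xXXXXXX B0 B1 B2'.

Sextets: q=42, e=30, i=34, u=46
24-bit: (42<<18) | (30<<12) | (34<<6) | 46
      = 0xA80000 | 0x01E000 | 0x000880 | 0x00002E
      = 0xA9E8AE
Bytes: (v>>16)&0xFF=A9, (v>>8)&0xFF=E8, v&0xFF=AE

Answer: 0xA9E8AE A9 E8 AE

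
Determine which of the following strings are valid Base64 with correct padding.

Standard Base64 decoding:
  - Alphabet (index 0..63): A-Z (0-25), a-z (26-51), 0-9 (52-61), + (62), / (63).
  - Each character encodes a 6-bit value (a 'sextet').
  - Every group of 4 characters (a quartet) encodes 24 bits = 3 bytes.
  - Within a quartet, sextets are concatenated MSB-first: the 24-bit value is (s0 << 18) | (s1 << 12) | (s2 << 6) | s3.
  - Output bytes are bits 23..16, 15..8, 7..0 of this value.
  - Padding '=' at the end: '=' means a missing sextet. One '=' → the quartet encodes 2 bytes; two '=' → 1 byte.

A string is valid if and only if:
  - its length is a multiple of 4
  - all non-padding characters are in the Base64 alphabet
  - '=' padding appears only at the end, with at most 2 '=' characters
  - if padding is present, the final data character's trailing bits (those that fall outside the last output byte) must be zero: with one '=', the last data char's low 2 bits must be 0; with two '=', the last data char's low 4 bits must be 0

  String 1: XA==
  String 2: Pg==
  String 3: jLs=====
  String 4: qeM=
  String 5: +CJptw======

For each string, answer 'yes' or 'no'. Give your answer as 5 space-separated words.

Answer: yes yes no yes no

Derivation:
String 1: 'XA==' → valid
String 2: 'Pg==' → valid
String 3: 'jLs=====' → invalid (5 pad chars (max 2))
String 4: 'qeM=' → valid
String 5: '+CJptw======' → invalid (6 pad chars (max 2))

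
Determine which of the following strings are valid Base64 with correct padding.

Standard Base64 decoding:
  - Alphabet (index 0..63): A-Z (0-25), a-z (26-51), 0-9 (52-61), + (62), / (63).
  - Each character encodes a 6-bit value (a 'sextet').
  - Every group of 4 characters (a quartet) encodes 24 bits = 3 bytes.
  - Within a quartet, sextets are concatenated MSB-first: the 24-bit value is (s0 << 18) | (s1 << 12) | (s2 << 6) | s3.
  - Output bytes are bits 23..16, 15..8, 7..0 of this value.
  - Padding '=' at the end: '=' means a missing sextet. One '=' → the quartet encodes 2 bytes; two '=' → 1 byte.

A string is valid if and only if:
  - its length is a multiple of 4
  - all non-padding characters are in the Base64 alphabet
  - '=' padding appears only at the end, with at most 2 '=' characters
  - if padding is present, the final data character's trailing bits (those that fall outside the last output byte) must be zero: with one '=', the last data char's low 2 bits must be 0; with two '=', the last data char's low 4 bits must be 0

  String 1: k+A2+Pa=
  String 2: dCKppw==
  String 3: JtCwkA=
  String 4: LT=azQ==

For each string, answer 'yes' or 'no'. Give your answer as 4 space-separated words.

String 1: 'k+A2+Pa=' → invalid (bad trailing bits)
String 2: 'dCKppw==' → valid
String 3: 'JtCwkA=' → invalid (len=7 not mult of 4)
String 4: 'LT=azQ==' → invalid (bad char(s): ['=']; '=' in middle)

Answer: no yes no no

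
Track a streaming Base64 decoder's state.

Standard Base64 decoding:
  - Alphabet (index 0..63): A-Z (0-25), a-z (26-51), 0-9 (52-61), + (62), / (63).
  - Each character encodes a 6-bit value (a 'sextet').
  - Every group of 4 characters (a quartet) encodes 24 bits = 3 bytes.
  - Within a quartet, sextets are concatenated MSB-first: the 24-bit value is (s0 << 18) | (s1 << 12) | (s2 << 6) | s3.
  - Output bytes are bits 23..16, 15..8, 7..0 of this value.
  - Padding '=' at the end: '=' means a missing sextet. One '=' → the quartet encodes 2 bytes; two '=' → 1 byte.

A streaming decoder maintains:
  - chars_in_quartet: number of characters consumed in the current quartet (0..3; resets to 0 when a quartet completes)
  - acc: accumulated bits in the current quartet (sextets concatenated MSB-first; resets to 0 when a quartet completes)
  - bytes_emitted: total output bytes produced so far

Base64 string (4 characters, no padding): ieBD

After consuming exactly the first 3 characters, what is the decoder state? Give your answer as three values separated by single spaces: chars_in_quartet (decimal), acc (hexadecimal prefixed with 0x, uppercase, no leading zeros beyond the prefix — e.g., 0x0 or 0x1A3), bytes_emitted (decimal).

After char 0 ('i'=34): chars_in_quartet=1 acc=0x22 bytes_emitted=0
After char 1 ('e'=30): chars_in_quartet=2 acc=0x89E bytes_emitted=0
After char 2 ('B'=1): chars_in_quartet=3 acc=0x22781 bytes_emitted=0

Answer: 3 0x22781 0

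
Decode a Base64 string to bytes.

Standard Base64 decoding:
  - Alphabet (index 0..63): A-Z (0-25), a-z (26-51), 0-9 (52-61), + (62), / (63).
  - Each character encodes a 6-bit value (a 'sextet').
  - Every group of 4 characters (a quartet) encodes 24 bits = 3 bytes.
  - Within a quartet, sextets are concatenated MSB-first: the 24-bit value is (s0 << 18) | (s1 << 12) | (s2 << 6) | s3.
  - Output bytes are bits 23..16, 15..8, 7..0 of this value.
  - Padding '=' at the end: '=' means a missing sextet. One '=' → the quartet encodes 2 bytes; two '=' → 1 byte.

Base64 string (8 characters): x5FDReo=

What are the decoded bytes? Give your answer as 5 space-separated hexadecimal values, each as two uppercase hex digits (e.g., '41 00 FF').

After char 0 ('x'=49): chars_in_quartet=1 acc=0x31 bytes_emitted=0
After char 1 ('5'=57): chars_in_quartet=2 acc=0xC79 bytes_emitted=0
After char 2 ('F'=5): chars_in_quartet=3 acc=0x31E45 bytes_emitted=0
After char 3 ('D'=3): chars_in_quartet=4 acc=0xC79143 -> emit C7 91 43, reset; bytes_emitted=3
After char 4 ('R'=17): chars_in_quartet=1 acc=0x11 bytes_emitted=3
After char 5 ('e'=30): chars_in_quartet=2 acc=0x45E bytes_emitted=3
After char 6 ('o'=40): chars_in_quartet=3 acc=0x117A8 bytes_emitted=3
Padding '=': partial quartet acc=0x117A8 -> emit 45 EA; bytes_emitted=5

Answer: C7 91 43 45 EA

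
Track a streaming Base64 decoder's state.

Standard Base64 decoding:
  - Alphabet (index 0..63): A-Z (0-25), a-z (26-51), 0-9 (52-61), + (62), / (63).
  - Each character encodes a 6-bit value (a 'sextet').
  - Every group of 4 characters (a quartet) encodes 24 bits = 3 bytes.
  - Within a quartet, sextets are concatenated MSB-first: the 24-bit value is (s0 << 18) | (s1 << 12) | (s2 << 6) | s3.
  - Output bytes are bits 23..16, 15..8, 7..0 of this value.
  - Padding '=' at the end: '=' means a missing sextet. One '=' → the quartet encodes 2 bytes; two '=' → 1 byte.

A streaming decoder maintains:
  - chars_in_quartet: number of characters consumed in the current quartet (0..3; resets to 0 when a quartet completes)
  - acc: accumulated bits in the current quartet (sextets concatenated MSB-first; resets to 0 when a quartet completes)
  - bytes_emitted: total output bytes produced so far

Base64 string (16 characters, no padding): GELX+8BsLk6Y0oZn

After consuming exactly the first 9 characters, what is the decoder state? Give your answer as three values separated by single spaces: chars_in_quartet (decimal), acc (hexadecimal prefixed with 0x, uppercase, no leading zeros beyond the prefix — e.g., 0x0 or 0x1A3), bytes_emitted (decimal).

Answer: 1 0xB 6

Derivation:
After char 0 ('G'=6): chars_in_quartet=1 acc=0x6 bytes_emitted=0
After char 1 ('E'=4): chars_in_quartet=2 acc=0x184 bytes_emitted=0
After char 2 ('L'=11): chars_in_quartet=3 acc=0x610B bytes_emitted=0
After char 3 ('X'=23): chars_in_quartet=4 acc=0x1842D7 -> emit 18 42 D7, reset; bytes_emitted=3
After char 4 ('+'=62): chars_in_quartet=1 acc=0x3E bytes_emitted=3
After char 5 ('8'=60): chars_in_quartet=2 acc=0xFBC bytes_emitted=3
After char 6 ('B'=1): chars_in_quartet=3 acc=0x3EF01 bytes_emitted=3
After char 7 ('s'=44): chars_in_quartet=4 acc=0xFBC06C -> emit FB C0 6C, reset; bytes_emitted=6
After char 8 ('L'=11): chars_in_quartet=1 acc=0xB bytes_emitted=6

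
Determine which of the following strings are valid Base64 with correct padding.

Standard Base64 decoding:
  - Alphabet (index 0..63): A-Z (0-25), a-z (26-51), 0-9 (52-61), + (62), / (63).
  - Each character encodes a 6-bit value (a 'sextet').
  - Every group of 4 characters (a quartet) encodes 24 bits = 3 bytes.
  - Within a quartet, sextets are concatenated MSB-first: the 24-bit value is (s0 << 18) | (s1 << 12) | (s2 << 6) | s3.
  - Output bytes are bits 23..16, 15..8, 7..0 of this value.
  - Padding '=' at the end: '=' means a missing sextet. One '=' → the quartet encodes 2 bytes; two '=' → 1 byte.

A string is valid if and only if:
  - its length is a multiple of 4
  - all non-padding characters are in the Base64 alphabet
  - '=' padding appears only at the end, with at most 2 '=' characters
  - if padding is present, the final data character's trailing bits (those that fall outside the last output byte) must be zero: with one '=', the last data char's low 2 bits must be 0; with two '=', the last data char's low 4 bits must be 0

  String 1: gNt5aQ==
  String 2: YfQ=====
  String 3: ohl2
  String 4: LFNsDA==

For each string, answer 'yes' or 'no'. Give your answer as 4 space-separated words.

String 1: 'gNt5aQ==' → valid
String 2: 'YfQ=====' → invalid (5 pad chars (max 2))
String 3: 'ohl2' → valid
String 4: 'LFNsDA==' → valid

Answer: yes no yes yes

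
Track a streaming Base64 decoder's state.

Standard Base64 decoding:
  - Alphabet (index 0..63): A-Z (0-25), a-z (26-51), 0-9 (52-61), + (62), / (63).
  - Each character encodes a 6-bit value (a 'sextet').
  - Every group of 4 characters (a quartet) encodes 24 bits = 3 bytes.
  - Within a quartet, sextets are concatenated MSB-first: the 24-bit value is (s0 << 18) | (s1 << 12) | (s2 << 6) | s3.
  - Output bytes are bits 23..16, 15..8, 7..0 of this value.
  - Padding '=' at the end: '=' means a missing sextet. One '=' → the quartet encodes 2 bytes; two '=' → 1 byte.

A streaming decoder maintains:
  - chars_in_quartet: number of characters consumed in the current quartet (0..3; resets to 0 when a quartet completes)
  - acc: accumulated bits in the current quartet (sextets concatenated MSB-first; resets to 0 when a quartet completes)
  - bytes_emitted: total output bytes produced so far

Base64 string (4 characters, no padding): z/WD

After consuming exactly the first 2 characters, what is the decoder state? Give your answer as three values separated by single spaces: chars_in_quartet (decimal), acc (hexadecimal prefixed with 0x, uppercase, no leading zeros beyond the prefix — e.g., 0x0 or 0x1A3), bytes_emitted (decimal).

Answer: 2 0xCFF 0

Derivation:
After char 0 ('z'=51): chars_in_quartet=1 acc=0x33 bytes_emitted=0
After char 1 ('/'=63): chars_in_quartet=2 acc=0xCFF bytes_emitted=0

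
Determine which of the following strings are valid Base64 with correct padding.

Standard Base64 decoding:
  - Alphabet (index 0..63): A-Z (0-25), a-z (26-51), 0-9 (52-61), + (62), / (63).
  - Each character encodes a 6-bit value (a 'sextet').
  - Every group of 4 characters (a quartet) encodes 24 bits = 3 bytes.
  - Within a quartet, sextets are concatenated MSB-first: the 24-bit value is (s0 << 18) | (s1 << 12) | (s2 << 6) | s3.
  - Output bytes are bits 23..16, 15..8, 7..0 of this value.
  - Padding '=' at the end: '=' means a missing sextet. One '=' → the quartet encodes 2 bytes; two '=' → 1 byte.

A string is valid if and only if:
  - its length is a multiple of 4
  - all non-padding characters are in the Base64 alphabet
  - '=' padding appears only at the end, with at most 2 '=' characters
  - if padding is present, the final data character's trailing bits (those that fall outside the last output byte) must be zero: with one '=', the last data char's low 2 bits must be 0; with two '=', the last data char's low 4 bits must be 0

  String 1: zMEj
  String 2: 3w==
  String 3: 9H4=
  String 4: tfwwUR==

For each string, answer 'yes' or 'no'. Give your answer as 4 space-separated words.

String 1: 'zMEj' → valid
String 2: '3w==' → valid
String 3: '9H4=' → valid
String 4: 'tfwwUR==' → invalid (bad trailing bits)

Answer: yes yes yes no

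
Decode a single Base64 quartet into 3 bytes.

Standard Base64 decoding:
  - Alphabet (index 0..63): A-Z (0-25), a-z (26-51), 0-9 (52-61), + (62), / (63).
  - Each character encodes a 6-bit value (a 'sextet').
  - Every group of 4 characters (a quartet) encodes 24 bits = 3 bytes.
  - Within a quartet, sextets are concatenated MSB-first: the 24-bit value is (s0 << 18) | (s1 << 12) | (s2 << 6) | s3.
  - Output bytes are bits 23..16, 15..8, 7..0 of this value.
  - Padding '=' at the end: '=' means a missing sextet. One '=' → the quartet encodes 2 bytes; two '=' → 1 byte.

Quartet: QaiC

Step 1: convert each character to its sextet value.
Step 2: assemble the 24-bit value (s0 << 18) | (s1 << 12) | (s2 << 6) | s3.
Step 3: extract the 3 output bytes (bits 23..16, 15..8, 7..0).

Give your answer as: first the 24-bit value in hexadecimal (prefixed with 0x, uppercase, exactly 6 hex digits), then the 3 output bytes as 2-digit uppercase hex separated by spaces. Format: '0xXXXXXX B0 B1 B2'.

Sextets: Q=16, a=26, i=34, C=2
24-bit: (16<<18) | (26<<12) | (34<<6) | 2
      = 0x400000 | 0x01A000 | 0x000880 | 0x000002
      = 0x41A882
Bytes: (v>>16)&0xFF=41, (v>>8)&0xFF=A8, v&0xFF=82

Answer: 0x41A882 41 A8 82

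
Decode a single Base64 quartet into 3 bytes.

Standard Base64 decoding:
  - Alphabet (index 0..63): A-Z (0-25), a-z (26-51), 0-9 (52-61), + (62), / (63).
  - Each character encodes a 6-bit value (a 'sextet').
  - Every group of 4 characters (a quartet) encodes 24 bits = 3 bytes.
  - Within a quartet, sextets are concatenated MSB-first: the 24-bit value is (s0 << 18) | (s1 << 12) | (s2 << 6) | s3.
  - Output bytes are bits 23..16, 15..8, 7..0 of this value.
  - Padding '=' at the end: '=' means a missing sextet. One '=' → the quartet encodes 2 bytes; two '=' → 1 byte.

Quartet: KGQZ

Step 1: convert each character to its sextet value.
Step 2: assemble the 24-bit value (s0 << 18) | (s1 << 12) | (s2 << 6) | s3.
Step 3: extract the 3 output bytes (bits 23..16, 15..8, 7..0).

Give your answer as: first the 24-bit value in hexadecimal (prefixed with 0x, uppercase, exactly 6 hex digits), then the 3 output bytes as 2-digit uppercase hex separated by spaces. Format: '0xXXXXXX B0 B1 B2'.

Sextets: K=10, G=6, Q=16, Z=25
24-bit: (10<<18) | (6<<12) | (16<<6) | 25
      = 0x280000 | 0x006000 | 0x000400 | 0x000019
      = 0x286419
Bytes: (v>>16)&0xFF=28, (v>>8)&0xFF=64, v&0xFF=19

Answer: 0x286419 28 64 19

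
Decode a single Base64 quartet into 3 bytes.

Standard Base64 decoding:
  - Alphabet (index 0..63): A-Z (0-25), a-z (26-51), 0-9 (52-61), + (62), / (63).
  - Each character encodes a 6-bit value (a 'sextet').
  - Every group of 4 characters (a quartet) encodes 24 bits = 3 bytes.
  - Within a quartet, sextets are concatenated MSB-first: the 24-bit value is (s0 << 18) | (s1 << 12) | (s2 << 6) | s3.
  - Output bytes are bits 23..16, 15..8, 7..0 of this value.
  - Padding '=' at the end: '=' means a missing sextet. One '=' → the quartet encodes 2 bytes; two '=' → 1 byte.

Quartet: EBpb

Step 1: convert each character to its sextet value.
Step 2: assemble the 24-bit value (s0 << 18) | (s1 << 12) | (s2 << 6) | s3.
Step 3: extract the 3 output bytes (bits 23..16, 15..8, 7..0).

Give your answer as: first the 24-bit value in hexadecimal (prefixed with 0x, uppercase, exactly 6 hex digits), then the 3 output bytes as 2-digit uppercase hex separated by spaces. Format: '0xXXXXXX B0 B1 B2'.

Sextets: E=4, B=1, p=41, b=27
24-bit: (4<<18) | (1<<12) | (41<<6) | 27
      = 0x100000 | 0x001000 | 0x000A40 | 0x00001B
      = 0x101A5B
Bytes: (v>>16)&0xFF=10, (v>>8)&0xFF=1A, v&0xFF=5B

Answer: 0x101A5B 10 1A 5B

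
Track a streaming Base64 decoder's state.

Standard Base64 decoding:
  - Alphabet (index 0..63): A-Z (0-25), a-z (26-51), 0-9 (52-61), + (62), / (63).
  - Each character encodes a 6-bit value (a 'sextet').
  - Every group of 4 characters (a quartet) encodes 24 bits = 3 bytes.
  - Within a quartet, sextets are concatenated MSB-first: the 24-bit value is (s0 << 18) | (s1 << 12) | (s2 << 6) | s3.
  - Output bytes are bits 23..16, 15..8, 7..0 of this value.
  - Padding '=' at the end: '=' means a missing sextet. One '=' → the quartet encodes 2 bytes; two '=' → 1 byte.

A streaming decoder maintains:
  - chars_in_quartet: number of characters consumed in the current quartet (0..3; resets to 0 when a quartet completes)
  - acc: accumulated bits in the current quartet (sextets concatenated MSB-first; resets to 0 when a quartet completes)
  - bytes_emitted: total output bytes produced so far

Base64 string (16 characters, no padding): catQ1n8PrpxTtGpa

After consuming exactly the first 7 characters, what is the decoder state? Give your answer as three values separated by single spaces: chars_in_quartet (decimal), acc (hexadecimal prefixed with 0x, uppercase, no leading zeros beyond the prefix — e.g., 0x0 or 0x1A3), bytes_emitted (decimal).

After char 0 ('c'=28): chars_in_quartet=1 acc=0x1C bytes_emitted=0
After char 1 ('a'=26): chars_in_quartet=2 acc=0x71A bytes_emitted=0
After char 2 ('t'=45): chars_in_quartet=3 acc=0x1C6AD bytes_emitted=0
After char 3 ('Q'=16): chars_in_quartet=4 acc=0x71AB50 -> emit 71 AB 50, reset; bytes_emitted=3
After char 4 ('1'=53): chars_in_quartet=1 acc=0x35 bytes_emitted=3
After char 5 ('n'=39): chars_in_quartet=2 acc=0xD67 bytes_emitted=3
After char 6 ('8'=60): chars_in_quartet=3 acc=0x359FC bytes_emitted=3

Answer: 3 0x359FC 3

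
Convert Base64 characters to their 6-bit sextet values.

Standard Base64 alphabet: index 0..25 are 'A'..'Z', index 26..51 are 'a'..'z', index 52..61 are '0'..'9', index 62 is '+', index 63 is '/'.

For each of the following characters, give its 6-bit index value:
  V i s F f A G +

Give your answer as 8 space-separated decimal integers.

Answer: 21 34 44 5 31 0 6 62

Derivation:
'V': A..Z range, ord('V') − ord('A') = 21
'i': a..z range, 26 + ord('i') − ord('a') = 34
's': a..z range, 26 + ord('s') − ord('a') = 44
'F': A..Z range, ord('F') − ord('A') = 5
'f': a..z range, 26 + ord('f') − ord('a') = 31
'A': A..Z range, ord('A') − ord('A') = 0
'G': A..Z range, ord('G') − ord('A') = 6
'+': index 62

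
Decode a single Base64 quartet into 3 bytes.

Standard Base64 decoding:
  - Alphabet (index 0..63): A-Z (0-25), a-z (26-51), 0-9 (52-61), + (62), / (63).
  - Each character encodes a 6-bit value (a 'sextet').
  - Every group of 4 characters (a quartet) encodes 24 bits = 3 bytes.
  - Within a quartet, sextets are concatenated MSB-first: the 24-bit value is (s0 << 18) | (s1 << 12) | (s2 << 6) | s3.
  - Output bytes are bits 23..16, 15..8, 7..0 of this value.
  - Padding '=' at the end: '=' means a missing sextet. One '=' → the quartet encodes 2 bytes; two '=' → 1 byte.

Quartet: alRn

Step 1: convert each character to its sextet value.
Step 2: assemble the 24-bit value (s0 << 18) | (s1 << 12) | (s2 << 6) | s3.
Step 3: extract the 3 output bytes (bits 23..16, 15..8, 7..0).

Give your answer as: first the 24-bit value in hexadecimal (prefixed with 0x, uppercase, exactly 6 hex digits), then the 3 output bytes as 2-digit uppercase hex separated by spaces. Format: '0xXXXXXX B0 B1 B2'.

Answer: 0x6A5467 6A 54 67

Derivation:
Sextets: a=26, l=37, R=17, n=39
24-bit: (26<<18) | (37<<12) | (17<<6) | 39
      = 0x680000 | 0x025000 | 0x000440 | 0x000027
      = 0x6A5467
Bytes: (v>>16)&0xFF=6A, (v>>8)&0xFF=54, v&0xFF=67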